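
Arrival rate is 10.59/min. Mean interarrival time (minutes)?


Mean interarrival time = 1/λ = 1/10.59 minute = 0.09443 minute
In minutes: 0.09443 × 1 = 0.09443 min

Final: 0.09443 min


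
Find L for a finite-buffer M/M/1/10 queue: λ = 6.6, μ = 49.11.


ρ = 6.6/49.11 = 0.1344
L = ρ[1 − (K+1)ρ^K + Kρ^(K+1)] / [(1−ρ)(1−ρ^(K+1))]
Numerator: 0.1344·(1 − 11·0.000000001922 + 10·2.583e-10) = 0.134392
Denominator: (0.8656)·(1.000000) = 0.865608
L = 0.134392/0.865608 = 0.1553

Final: 0.1553


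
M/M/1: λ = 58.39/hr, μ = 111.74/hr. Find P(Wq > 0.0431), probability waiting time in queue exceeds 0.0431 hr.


ρ = 58.39/111.74 = 0.5226
P(Wq > t) = ρ·e^{−(μ−λ)t} = 0.5226·e^{−2.2994}
= 0.5226·0.100321 = 0.052423

Final: 0.052423


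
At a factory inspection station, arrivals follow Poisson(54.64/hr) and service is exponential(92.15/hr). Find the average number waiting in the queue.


ρ = 54.64/92.15 = 0.5929
Lq = ρ²/(1−ρ) = 0.3516/0.4071 = 0.8637

Final: 0.8637


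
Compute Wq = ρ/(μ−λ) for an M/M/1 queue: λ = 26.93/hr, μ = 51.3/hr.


ρ = 26.93/51.3 = 0.5250
Wq = ρ/(μ−λ) = 0.5250/(51.3 − 26.93) = 0.5250/24.37 = 0.02154 hr

Final: 0.02154 hr


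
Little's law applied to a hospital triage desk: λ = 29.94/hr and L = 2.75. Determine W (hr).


W = L/λ = 2.75/29.94 = 0.09185 hr

Final: 0.09185 hr


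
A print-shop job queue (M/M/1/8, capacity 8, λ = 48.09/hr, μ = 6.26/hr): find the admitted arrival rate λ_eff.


ρ = 7.6821; P_K = (1−ρ)ρ^8/(1−ρ^9) = 0.869827
λ_eff = λ(1 − P_K) = 48.09·(1 − 0.869827) = 48.09·0.130173 = 6.2600 /hr

Final: 6.2600 /hr


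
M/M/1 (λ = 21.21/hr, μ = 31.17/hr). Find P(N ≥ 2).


ρ = 21.21/31.17 = 0.6805
P(N ≥ n) = ρ^n = 0.6805^2 = 0.463029

Final: 0.463029


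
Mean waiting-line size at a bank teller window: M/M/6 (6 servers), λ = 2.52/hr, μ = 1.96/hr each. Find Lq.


a = λ/μ = 1.2857; ρ = a/6 = 0.2143
P₀ = 0.276427
Lq = P₀·a^c·ρ / (c!·(1−ρ)²) = 0.276427·4.51717·0.2143/(720·0.61735)
= 0.0006020

Final: 0.0006020


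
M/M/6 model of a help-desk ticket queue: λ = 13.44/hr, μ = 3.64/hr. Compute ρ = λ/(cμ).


ρ = λ/(cμ) = 13.44/(6·3.64) = 13.44/21.84 = 0.6154

Final: 0.6154


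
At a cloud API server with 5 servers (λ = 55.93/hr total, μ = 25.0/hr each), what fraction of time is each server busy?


ρ = λ/(cμ) = 55.93/(5·25.0) = 55.93/125.00 = 0.4474

Final: 0.4474


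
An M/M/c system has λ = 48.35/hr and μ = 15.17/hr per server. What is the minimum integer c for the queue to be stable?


Stability requires cμ > λ ⇔ c > λ/μ.
λ/μ = 48.35/15.17 = 3.1872
Minimum integer c = ⌊3.1872⌋ + 1 = 4
Check: 4·15.17 = 60.68 > 48.35, while 3·15.17 = 45.51 ≤ 48.35

Final: 4 servers


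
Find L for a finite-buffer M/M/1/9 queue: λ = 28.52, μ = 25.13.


ρ = 28.52/25.13 = 1.1349
L = ρ[1 − (K+1)ρ^K + Kρ^(K+1)] / [(1−ρ)(1−ρ^(K+1))]
Numerator: 1.1349·(1 − 10·3.123297 + 9·3.544625) = 1.893756
Denominator: (-0.1349)·(-2.544625) = 0.343266
L = 1.893756/0.343266 = 5.5169

Final: 5.5169


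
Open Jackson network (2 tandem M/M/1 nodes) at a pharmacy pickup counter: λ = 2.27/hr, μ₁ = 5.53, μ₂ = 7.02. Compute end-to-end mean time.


Each node sees arrival rate λ = 2.27/hr (tandem ⇒ throughput preserved).
W₁ = 1/(μ₁−λ) = 1/(5.53−2.27) = 0.30675 hr
W₂ = 1/(μ₂−λ) = 1/(7.02−2.27) = 0.21053 hr
W_total = W₁ + W₂ = 0.30675 + 0.21053 = 0.51727 hr

Final: 0.51727 hr


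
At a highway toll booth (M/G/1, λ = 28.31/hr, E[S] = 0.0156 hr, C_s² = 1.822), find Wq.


ρ = λ·E[S] = 28.31·0.0156 = 0.4416
E[S²] = E[S]²(1+C_s²) = 0.0156²·(1+1.822) = 0.0006868
Wq = λ·E[S²]/(2(1−ρ)) = 28.31·0.0006868/(2·0.5584) = 0.01741 hr

Final: 0.01741 hr


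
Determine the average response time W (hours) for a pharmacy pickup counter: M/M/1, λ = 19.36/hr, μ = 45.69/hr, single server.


W = 1/(μ−λ) = 1/(45.69 − 19.36) = 1/26.33 = 0.03798 hr

Final: 0.03798 hr


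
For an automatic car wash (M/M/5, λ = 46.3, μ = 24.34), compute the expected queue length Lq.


a = λ/μ = 1.9022; ρ = a/5 = 0.3804
P₀ = 0.148387
Lq = P₀·a^c·ρ / (c!·(1−ρ)²) = 0.148387·24.90589·0.3804/(120·0.38385)
= 0.03052

Final: 0.03052


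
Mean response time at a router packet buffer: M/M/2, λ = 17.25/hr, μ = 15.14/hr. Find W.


a = 1.1394; ρ = 0.5697; P₀ = 0.274143
Lq = P₀·a^c·ρ/(c!(1−ρ)²) = 0.54743
Wq = Lq/λ = 0.54743/17.25 = 0.03174 hr
W = Wq + 1/μ = 0.03174 + 0.06605 = 0.09779 hr

Final: 0.09779 hr


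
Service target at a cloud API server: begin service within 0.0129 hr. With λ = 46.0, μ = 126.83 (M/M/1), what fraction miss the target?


ρ = 46.0/126.83 = 0.3627
P(Wq > t) = ρ·e^{−(μ−λ)t} = 0.3627·e^{−1.0427}
= 0.3627·0.352499 = 0.127848

Final: 0.127848


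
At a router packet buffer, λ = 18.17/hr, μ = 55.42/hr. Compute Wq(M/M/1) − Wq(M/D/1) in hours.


ρ = 18.17/55.42 = 0.3279
Wq(M/M/1) = ρ/(μ−λ) = 0.3279/37.25 = 0.008802 hr
Wq(M/D/1) = ρ/(2(μ−λ)) = 0.004401 hr
Savings = 0.008802 − 0.004401 = 0.004401 hr

Final: 0.004401 hr


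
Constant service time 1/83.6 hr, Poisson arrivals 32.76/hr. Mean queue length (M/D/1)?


ρ = 32.76/83.6 = 0.3919
M/D/1: Lq = ρ²/(2(1−ρ)) = 0.1536/(2·0.6081) = 0.12625

Final: 0.12625


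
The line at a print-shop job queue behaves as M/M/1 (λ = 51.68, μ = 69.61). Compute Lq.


ρ = 51.68/69.61 = 0.7424
Lq = ρ²/(1−ρ) = 0.5512/0.2576 = 2.1399

Final: 2.1399


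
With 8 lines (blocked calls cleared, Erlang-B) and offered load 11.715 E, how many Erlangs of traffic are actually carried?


B(8,11.715) = 0.411725 (Erlang-B)
Carried load = a(1 − B) = 11.715·(1 − 0.411725) = 11.715·0.588275 = 6.8916 E

Final: 6.8916 Erlangs


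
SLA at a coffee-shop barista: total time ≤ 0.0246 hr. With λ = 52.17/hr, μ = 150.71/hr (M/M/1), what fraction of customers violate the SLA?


W ~ Exponential(μ−λ) for M/M/1.
μ − λ = 150.71 − 52.17 = 98.5400
P(W > t) = e^{−(μ−λ)t} = e^{−2.4241} = 0.088559

Final: 0.088559


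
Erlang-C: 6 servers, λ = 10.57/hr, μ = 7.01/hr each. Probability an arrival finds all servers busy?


a = λ/μ = 1.5078; ρ = a/6 = 0.2513
P₀ = 0.221329 (from M/M/c formula)
C(c,a) = [a^c/(c!(1−ρ))]·P₀ = [11.75281/(720·0.7487)]·0.221329
= 0.02180·0.221329 = 0.004826

Final: 0.004826


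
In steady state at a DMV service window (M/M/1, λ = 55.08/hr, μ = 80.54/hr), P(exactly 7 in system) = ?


ρ = 55.08/80.54 = 0.6839
P_n = (1−ρ)·ρ^n = (1 − 0.6839)·0.6839^7 = 0.3161·0.069964 = 0.022117

Final: 0.022117


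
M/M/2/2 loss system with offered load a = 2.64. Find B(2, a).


B(c,a) = (a^c/c!) / Σ_{k=0}^{c} a^k/k!
a^2/2! = 3.484800
Σ terms (k=0..2): 1.00000 + 2.64000 + 3.48480 = 7.124800
B = 3.484800/7.124800 = 0.489108

Final: 0.489108


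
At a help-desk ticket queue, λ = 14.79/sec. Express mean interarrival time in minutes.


Mean interarrival time = 1/λ = 1/14.79 second = 0.06761 second
In minutes: 0.06761 × 0.0166667 = 0.001127 min

Final: 0.001127 min


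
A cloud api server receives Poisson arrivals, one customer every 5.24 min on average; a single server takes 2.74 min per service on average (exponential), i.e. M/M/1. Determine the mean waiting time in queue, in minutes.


λ = 60/5.24 = 11.4504 /hr
μ = 60/2.74 = 21.8978 /hr
ρ = λ/μ = 11.4504/21.8978 = 0.5229
Wq = ρ/(μ−λ) = 0.5229/(21.8978−11.4504) = 0.05005 hr
In minutes: 0.05005·60 = 3.003 min

Final: 3.003 min


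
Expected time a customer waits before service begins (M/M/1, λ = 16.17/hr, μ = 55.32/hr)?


ρ = 16.17/55.32 = 0.2923
Wq = ρ/(μ−λ) = 0.2923/(55.32 − 16.17) = 0.2923/39.15 = 0.007466 hr

Final: 0.007466 hr


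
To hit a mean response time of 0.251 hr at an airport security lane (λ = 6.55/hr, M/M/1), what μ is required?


W = 1/(μ−λ) ⇒ μ − λ = 1/W = 1/0.251 = 3.9841
μ = λ + 1/W = 6.55 + 3.9841 = 10.5341 per hr

Final: 10.5341 /hr


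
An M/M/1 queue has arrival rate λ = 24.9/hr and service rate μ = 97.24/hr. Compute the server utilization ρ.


ρ = λ/μ = 24.9/97.24 = 0.2561

Final: 0.2561


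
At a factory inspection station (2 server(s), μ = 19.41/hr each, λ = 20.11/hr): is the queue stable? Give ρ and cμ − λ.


Total capacity cμ = 2·19.41 = 38.82/hr
ρ = λ/(cμ) = 20.11/38.82 = 0.5180
Stable ⇔ ρ < 1: YES
Spare capacity = cμ − λ = 38.82 − 20.11 = 18.71/hr

Final: ρ = 0.5180; stable; margin = 18.71/hr


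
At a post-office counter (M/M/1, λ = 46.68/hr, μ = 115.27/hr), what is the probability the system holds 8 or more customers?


ρ = 46.68/115.27 = 0.4050
P(N ≥ n) = ρ^n = 0.4050^8 = 0.0007233

Final: 0.0007233


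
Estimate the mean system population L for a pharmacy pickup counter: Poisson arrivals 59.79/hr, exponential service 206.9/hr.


ρ = λ/μ = 59.79/206.9 = 0.2890
L = ρ/(1−ρ) = 0.2890/(1 − 0.2890) = 0.2890/0.7110 = 0.4064

Final: 0.4064


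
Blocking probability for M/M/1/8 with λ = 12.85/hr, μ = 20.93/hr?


ρ = λ/μ = 12.85/20.93 = 0.6140
P_K = (1−ρ)ρ^K/(1−ρ^(K+1)) = (0.3860·0.020187)/(1 − 0.012394)
= 0.007793/0.987606 = 0.007891

Final: 0.007891


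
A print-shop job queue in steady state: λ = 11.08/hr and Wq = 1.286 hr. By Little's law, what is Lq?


Lq = λWq = 11.08·1.286 = 14.2489

Final: 14.2489


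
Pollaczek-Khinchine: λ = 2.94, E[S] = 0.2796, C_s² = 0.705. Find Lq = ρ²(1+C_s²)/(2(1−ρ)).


ρ = λ·E[S] = 2.94·0.2796 = 0.8220
Lq = ρ²(1+C_s²)/(2(1−ρ)) = 0.6757·(1+0.705)/(2·0.1780)
= 0.6757·1.7050/0.3560 = 3.23670

Final: 3.23670


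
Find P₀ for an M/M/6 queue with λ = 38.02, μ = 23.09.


a = λ/μ = 38.02/23.09 = 1.6466; ρ = a/c = 0.2744
Σ_{k=0}^{5} a^k/k! (terms k=0..5) = 1.00000 + 1.64660 + 1.35565 + 0.74407 + 0.30630 + 0.10087 = 5.15348
Tail: a^6/(6!(1−ρ)) = 19.93100/(720·0.7256) = 0.03815
P₀ = 1/(5.15348 + 0.03815) = 1/5.19163 = 0.192618

Final: 0.192618


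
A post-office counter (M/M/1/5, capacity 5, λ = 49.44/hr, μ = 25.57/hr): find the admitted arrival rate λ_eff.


ρ = 1.9335; P_K = (1−ρ)ρ^5/(1−ρ^6) = 0.492228
λ_eff = λ(1 − P_K) = 49.44·(1 − 0.492228) = 49.44·0.507772 = 25.1042 /hr

Final: 25.1042 /hr


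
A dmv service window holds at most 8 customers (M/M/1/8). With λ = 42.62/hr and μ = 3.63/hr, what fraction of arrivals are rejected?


ρ = λ/μ = 42.62/3.63 = 11.7410
P_K = (1−ρ)ρ^K/(1−ρ^(K+1)) = (-10.7410·361122512.001417)/(1 − 4239956325.482195)
= -3878833813.480779/-4239956324.482195 = 0.914829

Final: 0.914829


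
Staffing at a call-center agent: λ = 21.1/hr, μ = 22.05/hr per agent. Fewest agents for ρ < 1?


Stability requires cμ > λ ⇔ c > λ/μ.
λ/μ = 21.1/22.05 = 0.9569
Minimum integer c = ⌊0.9569⌋ + 1 = 1
Check: 1·22.05 = 22.05 > 21.1, while 0·22.05 = 0.00 ≤ 21.1

Final: 1 servers


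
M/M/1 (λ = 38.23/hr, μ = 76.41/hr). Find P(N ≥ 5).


ρ = 38.23/76.41 = 0.5003
P(N ≥ n) = ρ^n = 0.5003^5 = 0.031352

Final: 0.031352


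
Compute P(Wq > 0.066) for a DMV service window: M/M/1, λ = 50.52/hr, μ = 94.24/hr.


ρ = 50.52/94.24 = 0.5361
P(Wq > t) = ρ·e^{−(μ−λ)t} = 0.5361·e^{−2.8855}
= 0.5361·0.055826 = 0.029927

Final: 0.029927


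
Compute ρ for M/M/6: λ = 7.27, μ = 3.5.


ρ = λ/(cμ) = 7.27/(6·3.5) = 7.27/21.00 = 0.3462

Final: 0.3462


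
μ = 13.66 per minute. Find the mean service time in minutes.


Mean service time = 1/μ = 1/13.66 minute = 0.07321 minute
In minutes: 0.07321 × 1 = 0.07321 min

Final: 0.07321 min


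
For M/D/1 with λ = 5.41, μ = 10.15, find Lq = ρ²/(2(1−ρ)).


ρ = 5.41/10.15 = 0.5330
M/D/1: Lq = ρ²/(2(1−ρ)) = 0.2841/(2·0.4670) = 0.30417

Final: 0.30417


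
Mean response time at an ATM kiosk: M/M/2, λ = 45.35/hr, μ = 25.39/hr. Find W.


a = 1.7861; ρ = 0.8931; P₀ = 0.056486
Lq = P₀·a^c·ρ/(c!(1−ρ)²) = 7.03737
Wq = Lq/λ = 7.03737/45.35 = 0.15518 hr
W = Wq + 1/μ = 0.15518 + 0.03939 = 0.19456 hr

Final: 0.19456 hr


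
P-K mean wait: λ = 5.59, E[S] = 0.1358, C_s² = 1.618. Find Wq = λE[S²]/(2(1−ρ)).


ρ = λ·E[S] = 5.59·0.1358 = 0.7591
E[S²] = E[S]²(1+C_s²) = 0.1358²·(1+1.618) = 0.048280
Wq = λ·E[S²]/(2(1−ρ)) = 5.59·0.048280/(2·0.2409) = 0.56021 hr

Final: 0.56021 hr


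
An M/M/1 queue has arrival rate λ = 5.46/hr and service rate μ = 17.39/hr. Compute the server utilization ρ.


ρ = λ/μ = 5.46/17.39 = 0.3140

Final: 0.3140


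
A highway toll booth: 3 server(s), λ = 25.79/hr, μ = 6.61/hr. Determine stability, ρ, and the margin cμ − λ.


Total capacity cμ = 3·6.61 = 19.83/hr
ρ = λ/(cμ) = 25.79/19.83 = 1.3006
Stable ⇔ ρ < 1: NO
Spare capacity = cμ − λ = 19.83 − 25.79 = -5.96/hr

Final: ρ = 1.3006; unstable; margin = -5.96/hr


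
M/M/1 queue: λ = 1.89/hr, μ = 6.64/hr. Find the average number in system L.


ρ = λ/μ = 1.89/6.64 = 0.2846
L = ρ/(1−ρ) = 0.2846/(1 − 0.2846) = 0.2846/0.7154 = 0.3979

Final: 0.3979


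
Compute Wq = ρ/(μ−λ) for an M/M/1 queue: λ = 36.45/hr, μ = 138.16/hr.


ρ = 36.45/138.16 = 0.2638
Wq = ρ/(μ−λ) = 0.2638/(138.16 − 36.45) = 0.2638/101.71 = 0.002594 hr

Final: 0.002594 hr


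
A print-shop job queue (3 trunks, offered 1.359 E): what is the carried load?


B(3,1.359) = 0.113036 (Erlang-B)
Carried load = a(1 − B) = 1.359·(1 − 0.113036) = 1.359·0.886964 = 1.2054 E

Final: 1.2054 Erlangs


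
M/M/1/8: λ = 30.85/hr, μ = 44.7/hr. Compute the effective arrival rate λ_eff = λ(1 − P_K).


ρ = 0.6902; P_K = (1−ρ)ρ^8/(1−ρ^9) = 0.016536
λ_eff = λ(1 − P_K) = 30.85·(1 − 0.016536) = 30.85·0.983464 = 30.3399 /hr

Final: 30.3399 /hr


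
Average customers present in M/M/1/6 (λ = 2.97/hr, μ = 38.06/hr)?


ρ = 2.97/38.06 = 0.07803
L = ρ[1 − (K+1)ρ^K + Kρ^(K+1)] / [(1−ρ)(1−ρ^(K+1))]
Numerator: 0.07803·(1 − 7·0.0000002258 + 6·0.00000001762) = 0.078035
Denominator: (0.9220)·(1.000000) = 0.921965
L = 0.078035/0.921965 = 0.08464

Final: 0.08464


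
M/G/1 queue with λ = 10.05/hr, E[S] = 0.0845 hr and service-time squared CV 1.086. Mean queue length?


ρ = λ·E[S] = 10.05·0.0845 = 0.8492
Lq = ρ²(1+C_s²)/(2(1−ρ)) = 0.7212·(1+1.086)/(2·0.1508)
= 0.7212·2.0860/0.3015 = 4.98885

Final: 4.98885


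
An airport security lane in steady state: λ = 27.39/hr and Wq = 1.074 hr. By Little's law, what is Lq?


Lq = λWq = 27.39·1.074 = 29.4169

Final: 29.4169


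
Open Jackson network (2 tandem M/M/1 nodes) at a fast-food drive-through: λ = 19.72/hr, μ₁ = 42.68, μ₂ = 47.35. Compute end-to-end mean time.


Each node sees arrival rate λ = 19.72/hr (tandem ⇒ throughput preserved).
W₁ = 1/(μ₁−λ) = 1/(42.68−19.72) = 0.04355 hr
W₂ = 1/(μ₂−λ) = 1/(47.35−19.72) = 0.03619 hr
W_total = W₁ + W₂ = 0.04355 + 0.03619 = 0.07975 hr

Final: 0.07975 hr


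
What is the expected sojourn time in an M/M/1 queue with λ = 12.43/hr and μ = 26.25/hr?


W = 1/(μ−λ) = 1/(26.25 − 12.43) = 1/13.82 = 0.07236 hr

Final: 0.07236 hr


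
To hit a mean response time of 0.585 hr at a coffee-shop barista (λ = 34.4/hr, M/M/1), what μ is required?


W = 1/(μ−λ) ⇒ μ − λ = 1/W = 1/0.585 = 1.7094
μ = λ + 1/W = 34.4 + 1.7094 = 36.1094 per hr

Final: 36.1094 /hr


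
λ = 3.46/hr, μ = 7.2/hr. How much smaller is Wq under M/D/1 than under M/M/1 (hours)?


ρ = 3.46/7.2 = 0.4806
Wq(M/M/1) = ρ/(μ−λ) = 0.4806/3.74 = 0.12849 hr
Wq(M/D/1) = ρ/(2(μ−λ)) = 0.06425 hr
Savings = 0.12849 − 0.06425 = 0.06425 hr

Final: 0.06425 hr


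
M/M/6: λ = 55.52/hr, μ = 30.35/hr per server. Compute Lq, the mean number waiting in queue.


a = λ/μ = 1.8293; ρ = a/6 = 0.3049
P₀ = 0.160384
Lq = P₀·a^c·ρ / (c!·(1−ρ)²) = 0.160384·37.47525·0.3049/(720·0.48318)
= 0.005267

Final: 0.005267


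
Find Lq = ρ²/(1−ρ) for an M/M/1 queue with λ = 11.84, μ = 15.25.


ρ = 11.84/15.25 = 0.7764
Lq = ρ²/(1−ρ) = 0.6028/0.2236 = 2.6957

Final: 2.6957


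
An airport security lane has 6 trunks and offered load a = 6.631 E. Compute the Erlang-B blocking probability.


B(c,a) = (a^c/c!) / Σ_{k=0}^{c} a^k/k!
a^6/6! = 118.070573
Σ terms (k=0..6): 1.00000 + 6.63100 + 21.98508 + 48.59436 + 80.55729 + 106.83508 + 118.07057 = 383.673387
B = 118.070573/383.673387 = 0.307737

Final: 0.307737


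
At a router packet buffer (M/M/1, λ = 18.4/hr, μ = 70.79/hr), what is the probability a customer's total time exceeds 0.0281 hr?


W ~ Exponential(μ−λ) for M/M/1.
μ − λ = 70.79 − 18.4 = 52.3900
P(W > t) = e^{−(μ−λ)t} = e^{−1.4722} = 0.229430

Final: 0.229430


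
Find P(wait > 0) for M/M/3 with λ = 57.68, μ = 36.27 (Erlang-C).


a = λ/μ = 1.5903; ρ = a/3 = 0.5301
P₀ = 0.189346 (from M/M/c formula)
C(c,a) = [a^c/(c!(1−ρ))]·P₀ = [4.02192/(6·0.4699)]·0.189346
= 1.42651·0.189346 = 0.270105

Final: 0.270105


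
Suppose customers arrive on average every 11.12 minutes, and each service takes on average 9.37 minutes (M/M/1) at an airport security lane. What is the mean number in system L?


λ = 60/11.12 = 5.3957 /hr
μ = 60/9.37 = 6.4034 /hr
ρ = λ/μ = 5.3957/6.4034 = 0.8426
L = ρ/(1−ρ) = 0.8426/0.1574 = 5.3543

Final: 5.3543


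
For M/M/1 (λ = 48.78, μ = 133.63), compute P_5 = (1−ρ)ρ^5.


ρ = 48.78/133.63 = 0.3650
P_n = (1−ρ)·ρ^n = (1 − 0.3650)·0.3650^5 = 0.6350·0.006482 = 0.004116

Final: 0.004116


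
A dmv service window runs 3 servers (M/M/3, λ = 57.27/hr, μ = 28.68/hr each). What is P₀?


a = λ/μ = 57.27/28.68 = 1.9969; ρ = a/c = 0.6656
Σ_{k=0}^{2} a^k/k! (terms k=0..2) = 1.00000 + 1.99686 + 1.99373 = 4.99059
Tail: a^3/(3!(1−ρ)) = 7.96240/(6·0.3344) = 3.96875
P₀ = 1/(4.99059 + 3.96875) = 1/8.95934 = 0.111615

Final: 0.111615


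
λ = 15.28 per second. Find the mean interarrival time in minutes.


Mean interarrival time = 1/λ = 1/15.28 second = 0.06545 second
In minutes: 0.06545 × 0.0166667 = 0.001091 min

Final: 0.001091 min


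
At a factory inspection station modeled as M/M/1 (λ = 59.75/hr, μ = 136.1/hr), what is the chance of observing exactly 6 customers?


ρ = 59.75/136.1 = 0.4390
P_n = (1−ρ)·ρ^n = (1 − 0.4390)·0.4390^6 = 0.5610·0.007159 = 0.004016

Final: 0.004016


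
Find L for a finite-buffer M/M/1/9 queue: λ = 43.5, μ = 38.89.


ρ = 43.5/38.89 = 1.1185
L = ρ[1 − (K+1)ρ^K + Kρ^(K+1)] / [(1−ρ)(1−ρ^(K+1))]
Numerator: 1.1185·(1 − 10·2.740702 + 9·3.065583) = 1.323490
Denominator: (-0.1185)·(-2.065583) = 0.244853
L = 1.323490/0.244853 = 5.4052

Final: 5.4052


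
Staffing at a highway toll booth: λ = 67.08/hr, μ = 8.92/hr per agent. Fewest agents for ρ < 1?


Stability requires cμ > λ ⇔ c > λ/μ.
λ/μ = 67.08/8.92 = 7.5202
Minimum integer c = ⌊7.5202⌋ + 1 = 8
Check: 8·8.92 = 71.36 > 67.08, while 7·8.92 = 62.44 ≤ 67.08

Final: 8 servers


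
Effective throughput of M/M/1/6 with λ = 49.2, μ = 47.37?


ρ = 1.0386; P_K = (1−ρ)ρ^6/(1−ρ^7) = 0.159603
λ_eff = λ(1 − P_K) = 49.2·(1 − 0.159603) = 49.2·0.840397 = 41.3476 /hr

Final: 41.3476 /hr


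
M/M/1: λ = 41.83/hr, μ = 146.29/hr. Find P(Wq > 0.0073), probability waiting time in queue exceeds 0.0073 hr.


ρ = 41.83/146.29 = 0.2859
P(Wq > t) = ρ·e^{−(μ−λ)t} = 0.2859·e^{−0.7626}
= 0.2859·0.466472 = 0.133382

Final: 0.133382


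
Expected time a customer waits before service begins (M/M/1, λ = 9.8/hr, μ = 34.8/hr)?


ρ = 9.8/34.8 = 0.2816
Wq = ρ/(μ−λ) = 0.2816/(34.8 − 9.8) = 0.2816/25.00 = 0.01126 hr

Final: 0.01126 hr


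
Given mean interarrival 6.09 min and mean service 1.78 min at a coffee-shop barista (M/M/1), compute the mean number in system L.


λ = 60/6.09 = 9.8522 /hr
μ = 60/1.78 = 33.7079 /hr
ρ = λ/μ = 9.8522/33.7079 = 0.2923
L = ρ/(1−ρ) = 0.2923/0.7077 = 0.4130

Final: 0.4130


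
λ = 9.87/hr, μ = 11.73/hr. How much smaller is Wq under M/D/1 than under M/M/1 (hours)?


ρ = 9.87/11.73 = 0.8414
Wq(M/M/1) = ρ/(μ−λ) = 0.8414/1.86 = 0.45238 hr
Wq(M/D/1) = ρ/(2(μ−λ)) = 0.22619 hr
Savings = 0.45238 − 0.22619 = 0.22619 hr

Final: 0.22619 hr


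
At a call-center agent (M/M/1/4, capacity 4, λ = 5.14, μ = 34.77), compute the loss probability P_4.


ρ = λ/μ = 5.14/34.77 = 0.1478
P_K = (1−ρ)ρ^K/(1−ρ^(K+1)) = (0.8522·0.0004776)/(1 − 0.00007060)
= 0.0004070/0.999929 = 0.0004070

Final: 0.0004070


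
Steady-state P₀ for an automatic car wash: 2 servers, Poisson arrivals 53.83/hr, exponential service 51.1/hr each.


a = λ/μ = 53.83/51.1 = 1.0534; ρ = a/c = 0.5267
Σ_{k=0}^{1} a^k/k! (terms k=0..1) = 1.00000 + 1.05342 = 2.05342
Tail: a^2/(2!(1−ρ)) = 1.10970/(2·0.4733) = 1.17234
P₀ = 1/(2.05342 + 1.17234) = 1/3.22576 = 0.310004

Final: 0.310004


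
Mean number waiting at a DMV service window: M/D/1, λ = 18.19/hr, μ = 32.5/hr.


ρ = 18.19/32.5 = 0.5597
M/D/1: Lq = ρ²/(2(1−ρ)) = 0.3133/(2·0.4403) = 0.35572

Final: 0.35572


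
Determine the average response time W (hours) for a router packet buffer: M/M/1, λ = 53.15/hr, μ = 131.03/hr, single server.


W = 1/(μ−λ) = 1/(131.03 − 53.15) = 1/77.88 = 0.01284 hr

Final: 0.01284 hr


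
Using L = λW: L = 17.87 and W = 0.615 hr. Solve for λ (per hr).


λ = L/W = 17.87/0.615 = 29.0569 /hr

Final: 29.0569 /hr


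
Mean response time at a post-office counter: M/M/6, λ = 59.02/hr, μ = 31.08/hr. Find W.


a = 1.8990; ρ = 0.3165; P₀ = 0.149561
Lq = P₀·a^c·ρ/(c!(1−ρ)²) = 0.006599
Wq = Lq/λ = 0.006599/59.02 = 0.0001118 hr
W = Wq + 1/μ = 0.0001118 + 0.03218 = 0.03229 hr

Final: 0.03229 hr


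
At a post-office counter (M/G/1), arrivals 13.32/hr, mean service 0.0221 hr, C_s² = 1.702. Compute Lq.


ρ = λ·E[S] = 13.32·0.0221 = 0.2944
Lq = ρ²(1+C_s²)/(2(1−ρ)) = 0.08665·(1+1.702)/(2·0.7056)
= 0.08665·2.7020/1.4113 = 0.16591

Final: 0.16591


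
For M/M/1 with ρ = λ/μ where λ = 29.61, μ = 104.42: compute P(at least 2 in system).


ρ = 29.61/104.42 = 0.2836
P(N ≥ n) = ρ^n = 0.2836^2 = 0.080410

Final: 0.080410


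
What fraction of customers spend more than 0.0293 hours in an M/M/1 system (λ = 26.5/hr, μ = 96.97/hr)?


W ~ Exponential(μ−λ) for M/M/1.
μ − λ = 96.97 − 26.5 = 70.4700
P(W > t) = e^{−(μ−λ)t} = e^{−2.0648} = 0.126847

Final: 0.126847


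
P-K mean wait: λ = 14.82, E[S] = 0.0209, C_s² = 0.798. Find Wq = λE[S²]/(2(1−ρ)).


ρ = λ·E[S] = 14.82·0.0209 = 0.3097
E[S²] = E[S]²(1+C_s²) = 0.0209²·(1+0.798) = 0.0007854
Wq = λ·E[S²]/(2(1−ρ)) = 14.82·0.0007854/(2·0.6903) = 0.008431 hr

Final: 0.008431 hr


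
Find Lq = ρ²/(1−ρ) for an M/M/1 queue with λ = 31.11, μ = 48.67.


ρ = 31.11/48.67 = 0.6392
Lq = ρ²/(1−ρ) = 0.4086/0.3608 = 1.1324

Final: 1.1324


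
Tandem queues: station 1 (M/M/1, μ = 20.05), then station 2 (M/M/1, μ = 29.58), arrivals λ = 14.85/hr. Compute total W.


Each node sees arrival rate λ = 14.85/hr (tandem ⇒ throughput preserved).
W₁ = 1/(μ₁−λ) = 1/(20.05−14.85) = 0.19231 hr
W₂ = 1/(μ₂−λ) = 1/(29.58−14.85) = 0.06789 hr
W_total = W₁ + W₂ = 0.19231 + 0.06789 = 0.26020 hr

Final: 0.26020 hr


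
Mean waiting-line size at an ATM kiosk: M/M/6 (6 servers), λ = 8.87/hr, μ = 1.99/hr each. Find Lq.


a = λ/μ = 4.4573; ρ = a/6 = 0.7429
P₀ = 0.009651
Lq = P₀·a^c·ρ / (c!·(1−ρ)²) = 0.009651·7841.93540·0.7429/(720·0.06611)
= 1.18116

Final: 1.18116


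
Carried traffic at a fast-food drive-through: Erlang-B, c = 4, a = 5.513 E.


B(4,5.513) = 0.436758 (Erlang-B)
Carried load = a(1 − B) = 5.513·(1 − 0.436758) = 5.513·0.563242 = 3.1052 E

Final: 3.1052 Erlangs


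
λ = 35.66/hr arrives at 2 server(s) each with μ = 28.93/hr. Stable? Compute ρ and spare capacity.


Total capacity cμ = 2·28.93 = 57.86/hr
ρ = λ/(cμ) = 35.66/57.86 = 0.6163
Stable ⇔ ρ < 1: YES
Spare capacity = cμ − λ = 57.86 − 35.66 = 22.20/hr

Final: ρ = 0.6163; stable; margin = 22.20/hr


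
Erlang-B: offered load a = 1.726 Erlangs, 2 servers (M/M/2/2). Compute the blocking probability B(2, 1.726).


B(c,a) = (a^c/c!) / Σ_{k=0}^{c} a^k/k!
a^2/2! = 1.489538
Σ terms (k=0..2): 1.00000 + 1.72600 + 1.48954 = 4.215538
B = 1.489538/4.215538 = 0.353345

Final: 0.353345


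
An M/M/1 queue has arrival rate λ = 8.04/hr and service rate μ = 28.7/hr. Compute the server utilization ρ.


ρ = λ/μ = 8.04/28.7 = 0.2801

Final: 0.2801


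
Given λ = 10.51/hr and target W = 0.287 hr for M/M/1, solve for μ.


W = 1/(μ−λ) ⇒ μ − λ = 1/W = 1/0.287 = 3.4843
μ = λ + 1/W = 10.51 + 3.4843 = 13.9943 per hr

Final: 13.9943 /hr


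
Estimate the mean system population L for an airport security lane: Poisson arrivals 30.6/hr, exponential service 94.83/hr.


ρ = λ/μ = 30.6/94.83 = 0.3227
L = ρ/(1−ρ) = 0.3227/(1 − 0.3227) = 0.3227/0.6773 = 0.4764

Final: 0.4764


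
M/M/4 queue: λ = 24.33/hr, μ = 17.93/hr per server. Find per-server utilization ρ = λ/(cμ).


ρ = λ/(cμ) = 24.33/(4·17.93) = 24.33/71.72 = 0.3392

Final: 0.3392


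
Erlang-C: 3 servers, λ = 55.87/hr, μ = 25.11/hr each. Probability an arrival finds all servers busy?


a = λ/μ = 2.2250; ρ = a/3 = 0.7417
P₀ = 0.078082 (from M/M/c formula)
C(c,a) = [a^c/(c!(1−ρ))]·P₀ = [11.01529/(6·0.2583)]·0.078082
= 7.10673·0.078082 = 0.554907

Final: 0.554907


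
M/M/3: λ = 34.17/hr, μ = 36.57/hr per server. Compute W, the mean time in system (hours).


a = 0.9344; ρ = 0.3115; P₀ = 0.389354
Lq = P₀·a^c·ρ/(c!(1−ρ)²) = 0.03478
Wq = Lq/λ = 0.03478/34.17 = 0.001018 hr
W = Wq + 1/μ = 0.001018 + 0.02734 = 0.02836 hr

Final: 0.02836 hr


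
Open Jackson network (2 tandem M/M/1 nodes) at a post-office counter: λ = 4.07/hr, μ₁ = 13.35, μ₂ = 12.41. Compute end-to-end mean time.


Each node sees arrival rate λ = 4.07/hr (tandem ⇒ throughput preserved).
W₁ = 1/(μ₁−λ) = 1/(13.35−4.07) = 0.10776 hr
W₂ = 1/(μ₂−λ) = 1/(12.41−4.07) = 0.11990 hr
W_total = W₁ + W₂ = 0.10776 + 0.11990 = 0.22766 hr

Final: 0.22766 hr


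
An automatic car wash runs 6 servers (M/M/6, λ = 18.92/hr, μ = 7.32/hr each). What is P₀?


a = λ/μ = 18.92/7.32 = 2.5847; ρ = a/c = 0.4308
Σ_{k=0}^{5} a^k/k! (terms k=0..5) = 1.00000 + 2.58470 + 3.34034 + 2.87792 + 1.85964 + 0.96132 = 12.62392
Tail: a^6/(6!(1−ρ)) = 298.16750/(720·0.5692) = 0.72753
P₀ = 1/(12.62392 + 0.72753) = 1/13.35145 = 0.074898

Final: 0.074898


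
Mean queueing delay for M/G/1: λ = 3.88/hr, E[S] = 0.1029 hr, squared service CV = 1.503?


ρ = λ·E[S] = 3.88·0.1029 = 0.3993
E[S²] = E[S]²(1+C_s²) = 0.1029²·(1+1.503) = 0.026503
Wq = λ·E[S²]/(2(1−ρ)) = 3.88·0.026503/(2·0.6007) = 0.08559 hr

Final: 0.08559 hr


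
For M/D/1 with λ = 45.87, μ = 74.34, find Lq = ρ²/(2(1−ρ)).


ρ = 45.87/74.34 = 0.6170
M/D/1: Lq = ρ²/(2(1−ρ)) = 0.3807/(2·0.3830) = 0.49707

Final: 0.49707


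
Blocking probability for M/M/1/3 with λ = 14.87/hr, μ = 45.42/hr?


ρ = λ/μ = 14.87/45.42 = 0.3274
P_K = (1−ρ)ρ^K/(1−ρ^(K+1)) = (0.6726·0.035091)/(1 − 0.011488)
= 0.023602/0.988512 = 0.023877

Final: 0.023877


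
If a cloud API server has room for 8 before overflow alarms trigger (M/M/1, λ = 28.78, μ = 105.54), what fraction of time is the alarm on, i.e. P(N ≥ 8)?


ρ = 28.78/105.54 = 0.2727
P(N ≥ n) = ρ^n = 0.2727^8 = 0.00003058

Final: 0.00003058


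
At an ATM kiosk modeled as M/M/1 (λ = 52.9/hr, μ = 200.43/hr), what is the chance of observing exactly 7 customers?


ρ = 52.9/200.43 = 0.2639
P_n = (1−ρ)·ρ^n = (1 − 0.2639)·0.2639^7 = 0.7361·0.00008922 = 0.00006567

Final: 0.00006567


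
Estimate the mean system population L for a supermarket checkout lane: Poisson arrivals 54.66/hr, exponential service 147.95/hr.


ρ = λ/μ = 54.66/147.95 = 0.3694
L = ρ/(1−ρ) = 0.3694/(1 − 0.3694) = 0.3694/0.6306 = 0.5859

Final: 0.5859


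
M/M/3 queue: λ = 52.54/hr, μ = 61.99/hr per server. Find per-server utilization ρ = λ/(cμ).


ρ = λ/(cμ) = 52.54/(3·61.99) = 52.54/185.97 = 0.2825

Final: 0.2825


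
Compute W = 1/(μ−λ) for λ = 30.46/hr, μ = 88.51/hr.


W = 1/(μ−λ) = 1/(88.51 − 30.46) = 1/58.05 = 0.01723 hr

Final: 0.01723 hr


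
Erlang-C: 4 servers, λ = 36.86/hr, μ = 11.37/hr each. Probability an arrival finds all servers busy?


a = λ/μ = 3.2419; ρ = a/4 = 0.8105
P₀ = 0.025344 (from M/M/c formula)
C(c,a) = [a^c/(c!(1−ρ))]·P₀ = [110.45350/(24·0.1895)]·0.025344
= 24.28183·0.025344 = 0.615399

Final: 0.615399


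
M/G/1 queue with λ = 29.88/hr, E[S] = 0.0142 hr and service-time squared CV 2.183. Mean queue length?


ρ = λ·E[S] = 29.88·0.0142 = 0.4243
Lq = ρ²(1+C_s²)/(2(1−ρ)) = 0.1800·(1+2.183)/(2·0.5757)
= 0.1800·3.1830/1.1514 = 0.49767

Final: 0.49767


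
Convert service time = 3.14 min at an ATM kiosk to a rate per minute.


μ = 1/(service time) in consistent units.
1 minute = 1 min, so μ = 1/3.14 = 0.3185 per minute

Final: 0.3185 /min


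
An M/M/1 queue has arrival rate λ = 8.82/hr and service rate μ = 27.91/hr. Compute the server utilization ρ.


ρ = λ/μ = 8.82/27.91 = 0.3160

Final: 0.3160


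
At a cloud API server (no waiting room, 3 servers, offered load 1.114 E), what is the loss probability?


B(c,a) = (a^c/c!) / Σ_{k=0}^{c} a^k/k!
a^3/3! = 0.230412
Σ terms (k=0..3): 1.00000 + 1.11400 + 0.62050 + 0.23041 = 2.964910
B = 0.230412/2.964910 = 0.077713

Final: 0.077713


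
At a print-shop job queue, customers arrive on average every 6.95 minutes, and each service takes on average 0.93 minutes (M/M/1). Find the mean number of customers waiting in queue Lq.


λ = 60/6.95 = 8.6331 /hr
μ = 60/0.93 = 64.5161 /hr
ρ = λ/μ = 8.6331/64.5161 = 0.1338
Lq = ρ²/(1−ρ) = 0.01791/0.8662 = 0.02067

Final: 0.02067


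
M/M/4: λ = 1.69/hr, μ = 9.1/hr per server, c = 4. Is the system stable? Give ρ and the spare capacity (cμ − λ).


Total capacity cμ = 4·9.1 = 36.40/hr
ρ = λ/(cμ) = 1.69/36.40 = 0.04643
Stable ⇔ ρ < 1: YES
Spare capacity = cμ − λ = 36.40 − 1.69 = 34.71/hr

Final: ρ = 0.04643; stable; margin = 34.71/hr


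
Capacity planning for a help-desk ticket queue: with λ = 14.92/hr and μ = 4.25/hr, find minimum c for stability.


Stability requires cμ > λ ⇔ c > λ/μ.
λ/μ = 14.92/4.25 = 3.5106
Minimum integer c = ⌊3.5106⌋ + 1 = 4
Check: 4·4.25 = 17.00 > 14.92, while 3·4.25 = 12.75 ≤ 14.92

Final: 4 servers


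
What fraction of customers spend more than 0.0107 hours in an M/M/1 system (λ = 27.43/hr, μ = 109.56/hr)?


W ~ Exponential(μ−λ) for M/M/1.
μ − λ = 109.56 − 27.43 = 82.1300
P(W > t) = e^{−(μ−λ)t} = e^{−0.8788} = 0.415285

Final: 0.415285


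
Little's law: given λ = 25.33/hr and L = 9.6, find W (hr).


W = L/λ = 9.6/25.33 = 0.3790 hr

Final: 0.3790 hr


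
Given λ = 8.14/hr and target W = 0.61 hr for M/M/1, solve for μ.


W = 1/(μ−λ) ⇒ μ − λ = 1/W = 1/0.61 = 1.6393
μ = λ + 1/W = 8.14 + 1.6393 = 9.7793 per hr

Final: 9.7793 /hr


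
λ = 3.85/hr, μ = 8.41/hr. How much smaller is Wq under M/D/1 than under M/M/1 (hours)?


ρ = 3.85/8.41 = 0.4578
Wq(M/M/1) = ρ/(μ−λ) = 0.4578/4.56 = 0.10039 hr
Wq(M/D/1) = ρ/(2(μ−λ)) = 0.05020 hr
Savings = 0.10039 − 0.05020 = 0.05020 hr

Final: 0.05020 hr


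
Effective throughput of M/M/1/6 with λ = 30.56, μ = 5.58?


ρ = 5.4767; P_K = (1−ρ)ρ^6/(1−ρ^7) = 0.817414
λ_eff = λ(1 − P_K) = 30.56·(1 − 0.817414) = 30.56·0.182586 = 5.5798 /hr

Final: 5.5798 /hr


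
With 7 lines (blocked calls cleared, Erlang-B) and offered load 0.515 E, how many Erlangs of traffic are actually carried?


B(7,0.515) = 0.000001139 (Erlang-B)
Carried load = a(1 − B) = 0.515·(1 − 0.000001139) = 0.515·0.999999 = 0.5150 E

Final: 0.5150 Erlangs


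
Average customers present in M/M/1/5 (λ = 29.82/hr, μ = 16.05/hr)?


ρ = 29.82/16.05 = 1.8579
L = ρ[1 − (K+1)ρ^K + Kρ^(K+1)] / [(1−ρ)(1−ρ^(K+1))]
Numerator: 1.8579·(1 − 6·22.139255 + 5·41.133495) = 137.175610
Denominator: (-0.8579)·(-40.133495) = 34.432288
L = 137.175610/34.432288 = 3.9839

Final: 3.9839


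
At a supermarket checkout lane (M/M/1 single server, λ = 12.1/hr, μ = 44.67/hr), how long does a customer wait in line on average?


ρ = 12.1/44.67 = 0.2709
Wq = ρ/(μ−λ) = 0.2709/(44.67 − 12.1) = 0.2709/32.57 = 0.008317 hr

Final: 0.008317 hr


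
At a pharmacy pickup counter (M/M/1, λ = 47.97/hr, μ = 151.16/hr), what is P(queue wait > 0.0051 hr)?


ρ = 47.97/151.16 = 0.3173
P(Wq > t) = ρ·e^{−(μ−λ)t} = 0.3173·e^{−0.5263}
= 0.3173·0.590805 = 0.187490

Final: 0.187490


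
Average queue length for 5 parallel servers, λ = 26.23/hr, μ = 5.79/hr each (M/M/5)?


a = λ/μ = 4.5302; ρ = a/5 = 0.9060
P₀ = 0.004586
Lq = P₀·a^c·ρ / (c!·(1−ρ)²) = 0.004586·1908.08903·0.9060/(120·0.008828)
= 7.48379

Final: 7.48379


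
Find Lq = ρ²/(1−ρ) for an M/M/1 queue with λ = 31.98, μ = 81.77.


ρ = 31.98/81.77 = 0.3911
Lq = ρ²/(1−ρ) = 0.1530/0.6089 = 0.2512

Final: 0.2512


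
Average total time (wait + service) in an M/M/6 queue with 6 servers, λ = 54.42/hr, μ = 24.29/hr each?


a = 2.2404; ρ = 0.3734; P₀ = 0.106100
Lq = P₀·a^c·ρ/(c!(1−ρ)²) = 0.01772
Wq = Lq/λ = 0.01772/54.42 = 0.0003257 hr
W = Wq + 1/μ = 0.0003257 + 0.04117 = 0.04149 hr

Final: 0.04149 hr


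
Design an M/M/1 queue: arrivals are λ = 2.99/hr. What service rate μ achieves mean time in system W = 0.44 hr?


W = 1/(μ−λ) ⇒ μ − λ = 1/W = 1/0.44 = 2.2727
μ = λ + 1/W = 2.99 + 2.2727 = 5.2627 per hr

Final: 5.2627 /hr


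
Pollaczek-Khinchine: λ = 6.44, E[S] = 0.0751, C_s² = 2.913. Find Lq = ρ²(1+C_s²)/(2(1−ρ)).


ρ = λ·E[S] = 6.44·0.0751 = 0.4836
Lq = ρ²(1+C_s²)/(2(1−ρ)) = 0.2339·(1+2.913)/(2·0.5164)
= 0.2339·3.9130/1.0327 = 0.88630

Final: 0.88630


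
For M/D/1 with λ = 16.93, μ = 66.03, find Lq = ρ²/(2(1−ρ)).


ρ = 16.93/66.03 = 0.2564
M/D/1: Lq = ρ²/(2(1−ρ)) = 0.06574/(2·0.7436) = 0.04420

Final: 0.04420


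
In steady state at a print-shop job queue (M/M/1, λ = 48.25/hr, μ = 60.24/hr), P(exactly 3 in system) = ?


ρ = 48.25/60.24 = 0.8010
P_n = (1−ρ)·ρ^n = (1 − 0.8010)·0.8010^3 = 0.1990·0.513851 = 0.102275

Final: 0.102275


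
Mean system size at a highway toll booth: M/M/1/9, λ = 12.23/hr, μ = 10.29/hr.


ρ = 12.23/10.29 = 1.1885
L = ρ[1 − (K+1)ρ^K + Kρ^(K+1)] / [(1−ρ)(1−ρ^(K+1))]
Numerator: 1.1885·(1 − 10·4.732599 + 9·5.624848) = 5.107888
Denominator: (-0.1885)·(-4.624848) = 0.871934
L = 5.107888/0.871934 = 5.8581

Final: 5.8581


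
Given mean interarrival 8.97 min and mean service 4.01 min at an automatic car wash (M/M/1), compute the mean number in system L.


λ = 60/8.97 = 6.6890 /hr
μ = 60/4.01 = 14.9626 /hr
ρ = λ/μ = 6.6890/14.9626 = 0.4470
L = ρ/(1−ρ) = 0.4470/0.5530 = 0.8085

Final: 0.8085


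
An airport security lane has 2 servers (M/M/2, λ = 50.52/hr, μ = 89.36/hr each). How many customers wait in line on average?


a = λ/μ = 0.5654; ρ = a/2 = 0.2827
P₀ = 0.559239
Lq = P₀·a^c·ρ / (c!·(1−ρ)²) = 0.559239·0.31962·0.2827/(2·0.51455)
= 0.04910

Final: 0.04910


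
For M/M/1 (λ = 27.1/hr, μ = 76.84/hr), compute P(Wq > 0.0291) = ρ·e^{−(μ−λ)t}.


ρ = 27.1/76.84 = 0.3527
P(Wq > t) = ρ·e^{−(μ−λ)t} = 0.3527·e^{−1.4474}
= 0.3527·0.235173 = 0.082941

Final: 0.082941


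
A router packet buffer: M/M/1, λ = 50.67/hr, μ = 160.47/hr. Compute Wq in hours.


ρ = 50.67/160.47 = 0.3158
Wq = ρ/(μ−λ) = 0.3158/(160.47 − 50.67) = 0.3158/109.80 = 0.002876 hr

Final: 0.002876 hr


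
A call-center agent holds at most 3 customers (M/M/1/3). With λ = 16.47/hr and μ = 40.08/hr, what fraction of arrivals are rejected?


ρ = λ/μ = 16.47/40.08 = 0.4109
P_K = (1−ρ)ρ^K/(1−ρ^(K+1)) = (0.5891·0.069390)/(1 − 0.028514)
= 0.040876/0.971486 = 0.042076

Final: 0.042076


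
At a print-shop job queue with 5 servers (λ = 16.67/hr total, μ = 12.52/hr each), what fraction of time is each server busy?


ρ = λ/(cμ) = 16.67/(5·12.52) = 16.67/62.60 = 0.2663

Final: 0.2663


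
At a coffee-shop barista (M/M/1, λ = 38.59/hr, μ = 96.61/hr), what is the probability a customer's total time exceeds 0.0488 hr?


W ~ Exponential(μ−λ) for M/M/1.
μ − λ = 96.61 − 38.59 = 58.0200
P(W > t) = e^{−(μ−λ)t} = e^{−2.8314} = 0.058932

Final: 0.058932


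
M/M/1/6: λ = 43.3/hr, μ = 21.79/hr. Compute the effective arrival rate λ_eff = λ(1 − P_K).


ρ = 1.9872; P_K = (1−ρ)ρ^6/(1−ρ^7) = 0.500860
λ_eff = λ(1 − P_K) = 43.3·(1 − 0.500860) = 43.3·0.499140 = 21.6127 /hr

Final: 21.6127 /hr


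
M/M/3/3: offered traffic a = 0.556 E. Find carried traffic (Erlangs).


B(3,0.556) = 0.016471 (Erlang-B)
Carried load = a(1 − B) = 0.556·(1 − 0.016471) = 0.556·0.983529 = 0.5468 E

Final: 0.5468 Erlangs


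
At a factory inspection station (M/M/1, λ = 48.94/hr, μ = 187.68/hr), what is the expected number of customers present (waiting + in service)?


ρ = λ/μ = 48.94/187.68 = 0.2608
L = ρ/(1−ρ) = 0.2608/(1 − 0.2608) = 0.2608/0.7392 = 0.3527

Final: 0.3527


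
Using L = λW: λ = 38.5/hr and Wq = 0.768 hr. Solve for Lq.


Lq = λWq = 38.5·0.768 = 29.5680

Final: 29.5680


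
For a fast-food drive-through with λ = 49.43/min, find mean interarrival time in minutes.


Mean interarrival time = 1/λ = 1/49.43 minute = 0.02023 minute
In minutes: 0.02023 × 1 = 0.02023 min

Final: 0.02023 min


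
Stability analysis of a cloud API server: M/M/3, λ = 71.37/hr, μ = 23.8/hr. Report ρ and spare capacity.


Total capacity cμ = 3·23.8 = 71.40/hr
ρ = λ/(cμ) = 71.37/71.40 = 0.9996
Stable ⇔ ρ < 1: YES
Spare capacity = cμ − λ = 71.40 − 71.37 = 0.03/hr

Final: ρ = 0.9996; stable; margin = 0.03/hr


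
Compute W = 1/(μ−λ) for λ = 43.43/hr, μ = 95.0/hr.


W = 1/(μ−λ) = 1/(95.0 − 43.43) = 1/51.57 = 0.01939 hr

Final: 0.01939 hr


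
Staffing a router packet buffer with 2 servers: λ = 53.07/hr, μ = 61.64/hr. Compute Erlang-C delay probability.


a = λ/μ = 0.8610; ρ = a/2 = 0.4305
P₀ = 0.398129 (from M/M/c formula)
C(c,a) = [a^c/(c!(1−ρ))]·P₀ = [0.74126/(2·0.5695)]·0.398129
= 0.65078·0.398129 = 0.259096

Final: 0.259096


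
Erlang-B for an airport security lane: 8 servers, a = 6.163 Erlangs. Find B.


B(c,a) = (a^c/c!) / Σ_{k=0}^{c} a^k/k!
a^8/8! = 51.619860
Σ terms (k=0..8): 1.00000 + 6.16300 + 18.99128 + 39.01443 + 60.11148 + 74.09341 + 76.10628 + 67.00615 + 51.61986 = 394.105894
B = 51.619860/394.105894 = 0.130980

Final: 0.130980


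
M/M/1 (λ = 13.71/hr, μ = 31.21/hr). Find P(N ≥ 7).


ρ = 13.71/31.21 = 0.4393
P(N ≥ n) = ρ^n = 0.4393^7 = 0.003157

Final: 0.003157


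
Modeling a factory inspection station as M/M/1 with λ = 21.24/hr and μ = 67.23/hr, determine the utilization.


ρ = λ/μ = 21.24/67.23 = 0.3159

Final: 0.3159


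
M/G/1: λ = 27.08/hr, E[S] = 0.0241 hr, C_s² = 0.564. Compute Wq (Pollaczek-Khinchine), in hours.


ρ = λ·E[S] = 27.08·0.0241 = 0.6526
E[S²] = E[S]²(1+C_s²) = 0.0241²·(1+0.564) = 0.0009084
Wq = λ·E[S²]/(2(1−ρ)) = 27.08·0.0009084/(2·0.3474) = 0.03541 hr

Final: 0.03541 hr
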